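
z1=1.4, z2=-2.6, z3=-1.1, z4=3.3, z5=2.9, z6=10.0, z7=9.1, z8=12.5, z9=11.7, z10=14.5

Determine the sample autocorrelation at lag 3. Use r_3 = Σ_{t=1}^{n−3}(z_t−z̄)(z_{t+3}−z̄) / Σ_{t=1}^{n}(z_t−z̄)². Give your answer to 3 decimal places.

0.093

Mean z̄ = (1.4 − 2.6 − 1.1 + 3.3 + 2.9 + 10.0 + 9.1 + 12.5 + 11.7 + 14.5)/10 = 6.1700
Numerator Σ_{t=1}^{7}(z_t−z̄)(z_{t+3}−z̄) = 31.0023
Denominator Σ(z_t−z̄)² = 334.7410
r_3 = 31.0023 / 334.7410 = 0.093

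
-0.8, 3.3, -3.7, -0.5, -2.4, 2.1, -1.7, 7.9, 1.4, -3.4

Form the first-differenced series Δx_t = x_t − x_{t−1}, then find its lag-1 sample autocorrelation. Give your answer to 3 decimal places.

First differences Δx: 4.1, -7.0, 3.2, -1.9, 4.5, -3.8, 9.6, -6.5, -4.8
Mean of differences = -0.2889
Numerator Σ(Δx_t−Δx̄)(Δx_{t+1}−Δx̄) = -151.1423
Denominator Σ(Δx_t−Δx̄)² = 271.0489
r_1(Δx) = -151.1423 / 271.0489 = -0.558

-0.558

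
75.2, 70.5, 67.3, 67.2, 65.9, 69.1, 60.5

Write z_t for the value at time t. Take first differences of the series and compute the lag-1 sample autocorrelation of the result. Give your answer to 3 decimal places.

First differences Δz: -4.7, -3.2, -0.1, -1.3, 3.2, -8.6
Mean of differences = -2.4500
Numerator Σ(Δz_t−Δz̄)(Δz_{t+1}−Δz̄) = -25.6225
Denominator Σ(Δz_t−Δz̄)² = 82.2150
r_1(Δz) = -25.6225 / 82.2150 = -0.312

-0.312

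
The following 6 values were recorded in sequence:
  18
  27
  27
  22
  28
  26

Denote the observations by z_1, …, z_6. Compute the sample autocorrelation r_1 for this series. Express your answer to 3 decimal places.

Mean z̄ = (18 + 27 + 27 + 22 + 28 + 26)/6 = 24.6667
Deviations from mean: -6.6667, 2.3333, 2.3333, -2.6667, 3.3333, 1.3333
Σ(z_t−z̄)(z_{t+1}−z̄) = (-15.5556) + (5.4444) + (-6.2222) + (-8.8889) + (4.4444) = -20.7778
Denominator Σ(z_t−z̄)² = 75.3333
r_1 = -20.7778 / 75.3333 = -0.276

-0.276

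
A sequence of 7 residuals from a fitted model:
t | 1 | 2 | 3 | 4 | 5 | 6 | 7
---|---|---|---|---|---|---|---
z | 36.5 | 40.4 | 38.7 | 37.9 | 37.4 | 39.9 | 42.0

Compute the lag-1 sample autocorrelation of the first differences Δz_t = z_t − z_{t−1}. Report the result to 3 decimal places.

First differences Δz: 3.9, -1.7, -0.8, -0.5, 2.5, 2.1
Mean of differences = 0.9167
Numerator Σ(Δz_t−Δz̄)(Δz_{t+1}−Δz̄) = -1.2519
Denominator Σ(Δz_t−Δz̄)² = 24.6083
r_1(Δz) = -1.2519 / 24.6083 = -0.051

-0.051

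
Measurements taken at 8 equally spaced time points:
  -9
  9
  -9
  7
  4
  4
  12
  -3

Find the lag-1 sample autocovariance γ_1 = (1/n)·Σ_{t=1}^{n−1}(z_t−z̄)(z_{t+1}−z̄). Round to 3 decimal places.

-27.893

Mean z̄ = (-9 + 9 − 9 + 7 + 4 + 4 + 12 − 3)/8 = 1.8750
Σ_{t=1}^{7}(z_t−z̄)(z_{t+1}−z̄) = -223.1406
γ_1 = -223.1406 / 8 = -27.893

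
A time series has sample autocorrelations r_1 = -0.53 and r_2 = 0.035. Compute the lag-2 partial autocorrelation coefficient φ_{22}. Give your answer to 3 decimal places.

-0.342

φ_{22} = (r_2 − r_1²) / (1 − r_1²)
r_1² = (-0.53)² = 0.2809
Numerator = 0.035 − 0.2809 = -0.2459; denominator = 1 − 0.2809 = 0.7191
φ_{22} = -0.2459 / 0.7191 = -0.342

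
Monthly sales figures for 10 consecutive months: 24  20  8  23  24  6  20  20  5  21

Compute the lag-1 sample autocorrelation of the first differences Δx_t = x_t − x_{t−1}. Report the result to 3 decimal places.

-0.456

First differences Δx: -4, -12, 15, 1, -18, 14, 0, -15, 16
Mean of differences = -0.3333
Numerator Σ(Δx_t−Δx̄)(Δx_{t+1}−Δx̄) = -632.1111
Denominator Σ(Δx_t−Δx̄)² = 1386.0000
r_1(Δx) = -632.1111 / 1386.0000 = -0.456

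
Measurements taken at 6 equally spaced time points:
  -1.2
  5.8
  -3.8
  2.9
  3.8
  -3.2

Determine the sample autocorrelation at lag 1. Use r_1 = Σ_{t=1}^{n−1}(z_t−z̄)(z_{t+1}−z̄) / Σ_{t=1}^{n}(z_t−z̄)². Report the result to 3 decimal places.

-0.602

Mean z̄ = (-1.2 + 5.8 − 3.8 + 2.9 + 3.8 − 3.2)/6 = 0.7167
Deviations from mean: -1.9167, 5.0833, -4.5167, 2.1833, 3.0833, -3.9167
Σ(z_t−z̄)(z_{t+1}−z̄) = (-9.7431) + (-22.9597) + (-9.8614) + (6.7319) + (-12.0764) = -47.9086
Denominator Σ(z_t−z̄)² = 79.5283
r_1 = -47.9086 / 79.5283 = -0.602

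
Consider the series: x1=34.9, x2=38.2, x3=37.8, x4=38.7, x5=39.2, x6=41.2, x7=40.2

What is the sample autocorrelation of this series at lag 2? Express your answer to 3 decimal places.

Mean x̄ = (34.9 + 38.2 + 37.8 + 38.7 + 39.2 + 41.2 + 40.2)/7 = 38.6000
Deviations from mean: -3.7000, -0.4000, -0.8000, 0.1000, 0.6000, 2.6000, 1.6000
Σ(x_t−x̄)(x_{t+2}−x̄) = (2.9600) + (-0.0400) + (-0.4800) + (0.2600) + (0.9600) = 3.6600
Denominator Σ(x_t−x̄)² = 24.1800
r_2 = 3.6600 / 24.1800 = 0.151

0.151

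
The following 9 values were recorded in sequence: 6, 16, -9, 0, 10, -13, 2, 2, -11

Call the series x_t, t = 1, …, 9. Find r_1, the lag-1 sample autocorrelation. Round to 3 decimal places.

Mean x̄ = (6 + 16 − 9 + 0 + 10 − 13 + 2 + 2 − 11)/9 = 0.3333
Numerator Σ_{t=1}^{8}(x_t−x̄)(x_{t+1}−x̄) = -224.7778
Denominator Σ(x_t−x̄)² = 770.0000
r_1 = -224.7778 / 770.0000 = -0.292

-0.292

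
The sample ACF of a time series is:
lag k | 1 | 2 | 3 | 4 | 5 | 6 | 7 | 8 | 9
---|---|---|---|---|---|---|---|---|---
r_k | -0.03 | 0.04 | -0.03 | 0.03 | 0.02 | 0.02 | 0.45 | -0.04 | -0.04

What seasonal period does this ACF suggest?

7

The largest autocorrelation is r_7 = 0.45; the remaining lags stay at or below 0.04.
The dominant spike at lag 7 indicates a seasonal period of 7.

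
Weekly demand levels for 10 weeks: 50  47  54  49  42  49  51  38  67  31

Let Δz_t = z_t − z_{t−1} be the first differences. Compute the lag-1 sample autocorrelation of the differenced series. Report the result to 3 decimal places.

-0.598

First differences Δz: -3, 7, -5, -7, 7, 2, -13, 29, -36
Mean of differences = -2.1111
Numerator Σ(Δz_t−Δz̄)(Δz_{t+1}−Δz̄) = -1465.2346
Denominator Σ(Δz_t−Δz̄)² = 2450.8889
r_1(Δz) = -1465.2346 / 2450.8889 = -0.598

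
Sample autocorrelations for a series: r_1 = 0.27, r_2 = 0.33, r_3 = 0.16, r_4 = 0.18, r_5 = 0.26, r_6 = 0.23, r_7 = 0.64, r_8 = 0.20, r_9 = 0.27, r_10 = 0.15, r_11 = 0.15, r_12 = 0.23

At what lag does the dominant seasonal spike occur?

7

The largest autocorrelation is r_7 = 0.64; the remaining lags stay at or below 0.33.
The dominant spike at lag 7 indicates a seasonal period of 7.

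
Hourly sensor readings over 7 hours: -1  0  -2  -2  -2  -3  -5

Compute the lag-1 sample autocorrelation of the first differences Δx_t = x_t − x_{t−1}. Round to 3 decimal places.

First differences Δx: 1, -2, 0, 0, -1, -2
Mean of differences = -0.6667
Numerator Σ(Δx_t−Δx̄)(Δx_{t+1}−Δx̄) = -2.4444
Denominator Σ(Δx_t−Δx̄)² = 7.3333
r_1(Δx) = -2.4444 / 7.3333 = -0.333

-0.333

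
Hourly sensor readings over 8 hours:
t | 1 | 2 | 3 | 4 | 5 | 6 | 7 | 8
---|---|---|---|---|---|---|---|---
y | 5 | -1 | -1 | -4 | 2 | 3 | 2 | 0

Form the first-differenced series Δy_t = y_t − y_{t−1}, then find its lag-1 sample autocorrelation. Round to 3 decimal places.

First differences Δy: -6, 0, -3, 6, 1, -1, -2
Mean of differences = -0.7143
Numerator Σ(Δy_t−Δȳ)(Δy_{t+1}−Δȳ) = -9.3673
Denominator Σ(Δy_t−Δȳ)² = 83.4286
r_1(Δy) = -9.3673 / 83.4286 = -0.112

-0.112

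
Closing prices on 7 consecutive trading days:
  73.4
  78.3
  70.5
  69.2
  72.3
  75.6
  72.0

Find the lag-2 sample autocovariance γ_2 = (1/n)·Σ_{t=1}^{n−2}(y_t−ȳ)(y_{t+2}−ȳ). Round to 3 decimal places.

Mean ȳ = (73.4 + 78.3 + 70.5 + 69.2 + 72.3 + 75.6 + 72.0)/7 = 73.0429
Deviations: 0.3571, 5.2571, -2.5429, -3.8429, -0.7429, 2.5571, -1.0429
Σ_{t=1}^{5}(y_t−ȳ)(y_{t+2}−ȳ) = -28.2737
γ_2 = -28.2737 / 7 = -4.039

-4.039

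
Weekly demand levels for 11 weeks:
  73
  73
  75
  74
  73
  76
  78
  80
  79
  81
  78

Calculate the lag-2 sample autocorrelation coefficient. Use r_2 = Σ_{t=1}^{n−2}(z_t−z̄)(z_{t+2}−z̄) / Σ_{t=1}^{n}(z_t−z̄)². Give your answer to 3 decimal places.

Mean z̄ = (73 + 73 + 75 + 74 + 73 + 76 + 78 + 80 + 79 + 81 + 78)/11 = 76.3636
Numerator Σ_{t=1}^{9}(z_t−z̄)(z_{t+2}−z̄) = 36.6446
Denominator Σ(z_t−z̄)² = 88.5455
r_2 = 36.6446 / 88.5455 = 0.414

0.414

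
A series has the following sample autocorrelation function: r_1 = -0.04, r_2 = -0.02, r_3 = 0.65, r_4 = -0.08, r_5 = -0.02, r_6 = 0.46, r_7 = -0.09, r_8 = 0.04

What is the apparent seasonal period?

The largest autocorrelation is r_3 = 0.65, with a weaker echo at lag 6 (0.46); the remaining lags stay at or below 0.04.
The dominant spike at lag 3 indicates a seasonal period of 3.

3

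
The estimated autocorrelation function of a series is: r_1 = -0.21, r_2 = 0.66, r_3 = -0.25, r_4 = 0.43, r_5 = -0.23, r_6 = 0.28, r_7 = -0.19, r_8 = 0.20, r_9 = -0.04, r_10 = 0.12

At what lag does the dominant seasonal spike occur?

2

The largest autocorrelation is r_2 = 0.66, with weaker echoes at lags 4 (0.43), 6 (0.28) and 8 (0.20); the remaining lags stay at or below 0.12.
The dominant spike at lag 2 indicates a seasonal period of 2.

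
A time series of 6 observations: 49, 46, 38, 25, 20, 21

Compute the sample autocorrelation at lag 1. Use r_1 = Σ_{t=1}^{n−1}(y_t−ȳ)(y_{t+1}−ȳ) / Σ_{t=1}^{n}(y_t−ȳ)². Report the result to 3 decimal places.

0.597

Mean ȳ = (49 + 46 + 38 + 25 + 20 + 21)/6 = 33.1667
Deviations from mean: 15.8333, 12.8333, 4.8333, -8.1667, -13.1667, -12.1667
Numerator Σ_{t=1}^{5}(y_t−ȳ)(y_{t+1}−ȳ) = 493.4722
Denominator Σ(y_t−ȳ)² = 826.8333
r_1 = 493.4722 / 826.8333 = 0.597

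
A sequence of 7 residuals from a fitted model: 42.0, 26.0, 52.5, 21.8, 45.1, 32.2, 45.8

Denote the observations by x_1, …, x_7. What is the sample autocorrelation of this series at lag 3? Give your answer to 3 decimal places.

Mean x̄ = (42.0 + 26.0 + 52.5 + 21.8 + 45.1 + 32.2 + 45.8)/7 = 37.9143
Deviations from mean: 4.0857, -11.9143, 14.5857, -16.1143, 7.1857, -5.7143, 7.8857
Numerator Σ_{t=1}^{4}(x_t−x̄)(x_{t+3}−x̄) = -361.8706
Denominator Σ(x_t−x̄)² = 777.5286
r_3 = -361.8706 / 777.5286 = -0.465

-0.465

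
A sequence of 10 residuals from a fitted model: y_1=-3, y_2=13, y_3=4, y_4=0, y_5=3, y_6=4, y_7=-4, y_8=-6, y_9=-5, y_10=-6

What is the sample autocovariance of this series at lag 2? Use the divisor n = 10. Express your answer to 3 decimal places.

2.000

Mean ȳ = (-3 + 13 + 4 + 0 + 3 + 4 − 4 − 6 − 5 − 6)/10 = 0.0000
Σ_{t=1}^{8}(y_t−ȳ)(y_{t+2}−ȳ) = 20.0000
γ_2 = 20.0000 / 10 = 2.000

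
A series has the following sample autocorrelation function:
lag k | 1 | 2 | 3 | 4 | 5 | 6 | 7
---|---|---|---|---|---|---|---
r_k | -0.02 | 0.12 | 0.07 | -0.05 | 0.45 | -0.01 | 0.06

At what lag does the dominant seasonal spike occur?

The largest autocorrelation is r_5 = 0.45; the remaining lags stay at or below 0.12.
The dominant spike at lag 5 indicates a seasonal period of 5.

5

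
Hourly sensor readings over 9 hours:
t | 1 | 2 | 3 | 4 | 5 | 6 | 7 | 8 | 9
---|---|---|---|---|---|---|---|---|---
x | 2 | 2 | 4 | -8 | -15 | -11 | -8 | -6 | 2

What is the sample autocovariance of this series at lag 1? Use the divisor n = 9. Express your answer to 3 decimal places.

Mean x̄ = (2 + 2 + 4 − 8 − 15 − 11 − 8 − 6 + 2)/9 = -4.2222
Σ_{t=1}^{8}(x_t−x̄)(x_{t+1}−x̄) = 193.8395
γ_1 = 193.8395 / 9 = 21.538

21.538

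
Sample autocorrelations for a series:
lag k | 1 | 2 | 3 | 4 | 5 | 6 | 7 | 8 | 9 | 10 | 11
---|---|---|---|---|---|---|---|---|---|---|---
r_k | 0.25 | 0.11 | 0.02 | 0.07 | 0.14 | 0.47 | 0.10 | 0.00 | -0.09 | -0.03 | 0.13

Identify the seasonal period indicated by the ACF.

The largest autocorrelation is r_6 = 0.47; the remaining lags stay at or below 0.25. The elevated value at lag 1 (0.25), dropping to 0.11 at lag 2, reflects decaying short-term dependence rather than seasonality.
The dominant spike at lag 6 indicates a seasonal period of 6.

6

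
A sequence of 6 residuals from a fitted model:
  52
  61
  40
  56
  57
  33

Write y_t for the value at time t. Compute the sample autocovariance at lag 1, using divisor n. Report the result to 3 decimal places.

Mean ȳ = (52 + 61 + 40 + 56 + 57 + 33)/6 = 49.8333
Σ_{t=1}^{5}(y_t−ȳ)(y_{t+1}−ȳ) = -222.6944
γ_1 = -222.6944 / 6 = -37.116

-37.116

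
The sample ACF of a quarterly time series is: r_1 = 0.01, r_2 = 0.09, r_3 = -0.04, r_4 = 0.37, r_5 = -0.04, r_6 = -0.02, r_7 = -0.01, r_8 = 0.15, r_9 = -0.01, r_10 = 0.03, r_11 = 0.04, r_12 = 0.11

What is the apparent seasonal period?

4

The largest autocorrelation is r_4 = 0.37, with a weaker echo at lag 8 (0.15); the remaining lags stay at or below 0.11.
The dominant spike at lag 4 indicates a seasonal period of 4.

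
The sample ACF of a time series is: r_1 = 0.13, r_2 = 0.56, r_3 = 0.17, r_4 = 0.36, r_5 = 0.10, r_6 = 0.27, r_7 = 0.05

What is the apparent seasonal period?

2

The largest autocorrelation is r_2 = 0.56, with weaker echoes at lags 4 (0.36) and 6 (0.27); the remaining lags stay at or below 0.17.
The dominant spike at lag 2 indicates a seasonal period of 2.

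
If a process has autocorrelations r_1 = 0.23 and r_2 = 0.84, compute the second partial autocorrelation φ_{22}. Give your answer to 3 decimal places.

φ_{22} = (r_2 − r_1²) / (1 − r_1²)
r_1² = (0.23)² = 0.0529
Numerator = 0.84 − 0.0529 = 0.7871; denominator = 1 − 0.0529 = 0.9471
φ_{22} = 0.7871 / 0.9471 = 0.831

0.831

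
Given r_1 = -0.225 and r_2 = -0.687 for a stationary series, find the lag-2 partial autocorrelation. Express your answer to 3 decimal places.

-0.777

φ_{22} = (r_2 − r_1²) / (1 − r_1²)
r_1² = (-0.225)² = 0.050625
Numerator = -0.687 − 0.0506 = -0.7376; denominator = 1 − 0.0506 = 0.9494
φ_{22} = -0.7376 / 0.9494 = -0.777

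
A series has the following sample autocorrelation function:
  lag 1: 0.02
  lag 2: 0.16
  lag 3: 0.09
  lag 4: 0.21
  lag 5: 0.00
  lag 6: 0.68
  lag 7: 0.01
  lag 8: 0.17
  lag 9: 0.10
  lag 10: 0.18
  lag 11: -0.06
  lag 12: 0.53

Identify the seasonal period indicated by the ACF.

The largest autocorrelation is r_6 = 0.68, with a weaker echo at lag 12 (0.53); the remaining lags stay at or below 0.21.
The dominant spike at lag 6 indicates a seasonal period of 6.

6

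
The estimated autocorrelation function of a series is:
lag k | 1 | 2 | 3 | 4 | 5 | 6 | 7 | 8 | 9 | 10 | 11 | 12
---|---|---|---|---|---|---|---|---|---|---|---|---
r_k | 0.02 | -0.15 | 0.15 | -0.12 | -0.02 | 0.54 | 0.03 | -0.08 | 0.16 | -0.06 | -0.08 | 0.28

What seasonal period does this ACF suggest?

The largest autocorrelation is r_6 = 0.54, with a weaker echo at lag 12 (0.28); the remaining lags stay at or below 0.16.
The dominant spike at lag 6 indicates a seasonal period of 6.

6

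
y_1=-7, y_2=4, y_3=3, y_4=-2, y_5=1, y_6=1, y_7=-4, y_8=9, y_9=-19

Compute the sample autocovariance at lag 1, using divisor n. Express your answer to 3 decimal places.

-24.195

Mean ȳ = (-7 + 4 + 3 − 2 + 1 + 1 − 4 + 9 − 19)/9 = -1.5556
Σ_{t=1}^{8}(y_t−ȳ)(y_{t+1}−ȳ) = -217.7531
γ_1 = -217.7531 / 9 = -24.195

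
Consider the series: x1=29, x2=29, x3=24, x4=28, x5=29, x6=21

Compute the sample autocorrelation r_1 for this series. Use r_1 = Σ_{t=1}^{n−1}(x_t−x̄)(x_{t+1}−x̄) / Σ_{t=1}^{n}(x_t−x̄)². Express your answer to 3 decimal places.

Mean x̄ = (29 + 29 + 24 + 28 + 29 + 21)/6 = 26.6667
Deviations from mean: 2.3333, 2.3333, -2.6667, 1.3333, 2.3333, -5.6667
Σ(x_t−x̄)(x_{t+1}−x̄) = (5.4444) + (-6.2222) + (-3.5556) + (3.1111) + (-13.2222) = -14.4444
Denominator Σ(x_t−x̄)² = 57.3333
r_1 = -14.4444 / 57.3333 = -0.252

-0.252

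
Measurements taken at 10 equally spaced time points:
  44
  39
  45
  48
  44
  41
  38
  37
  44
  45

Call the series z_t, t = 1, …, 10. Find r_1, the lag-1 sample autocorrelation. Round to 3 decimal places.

0.286

Mean z̄ = (44 + 39 + 45 + 48 + 44 + 41 + 38 + 37 + 44 + 45)/10 = 42.5000
Numerator Σ_{t=1}^{9}(z_t−z̄)(z_{t+1}−z̄) = 32.7500
Denominator Σ(z_t−z̄)² = 114.5000
r_1 = 32.7500 / 114.5000 = 0.286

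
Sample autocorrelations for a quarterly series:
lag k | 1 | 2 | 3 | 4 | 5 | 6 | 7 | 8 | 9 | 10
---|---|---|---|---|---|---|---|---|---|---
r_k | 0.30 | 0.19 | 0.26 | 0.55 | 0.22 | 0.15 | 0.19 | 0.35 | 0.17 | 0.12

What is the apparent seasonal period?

4

The largest autocorrelation is r_4 = 0.55, with a weaker echo at lag 8 (0.35); the remaining lags stay at or below 0.30. The elevated value at lag 1 (0.30), dropping to 0.19 at lag 2, reflects decaying short-term dependence rather than seasonality.
The dominant spike at lag 4 indicates a seasonal period of 4.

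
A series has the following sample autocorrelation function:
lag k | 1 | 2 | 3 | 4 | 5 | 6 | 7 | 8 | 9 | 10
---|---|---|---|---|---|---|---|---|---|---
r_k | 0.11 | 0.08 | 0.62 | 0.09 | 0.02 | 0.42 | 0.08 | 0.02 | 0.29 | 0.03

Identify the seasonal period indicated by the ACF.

3

The largest autocorrelation is r_3 = 0.62, with weaker echoes at lags 6 (0.42) and 9 (0.29); the remaining lags stay at or below 0.11.
The dominant spike at lag 3 indicates a seasonal period of 3.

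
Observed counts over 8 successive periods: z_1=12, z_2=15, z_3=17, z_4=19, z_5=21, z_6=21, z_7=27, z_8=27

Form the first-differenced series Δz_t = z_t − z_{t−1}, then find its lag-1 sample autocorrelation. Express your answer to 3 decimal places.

First differences Δz: 3, 2, 2, 2, 0, 6, 0
Mean of differences = 2.1429
Numerator Σ(Δz_t−Δz̄)(Δz_{t+1}−Δz̄) = -16.3061
Denominator Σ(Δz_t−Δz̄)² = 24.8571
r_1(Δz) = -16.3061 / 24.8571 = -0.656

-0.656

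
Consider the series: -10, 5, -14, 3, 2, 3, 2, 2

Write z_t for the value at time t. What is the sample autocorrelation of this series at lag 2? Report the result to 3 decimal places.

0.404

Mean z̄ = (-10 + 5 − 14 + 3 + 2 + 3 + 2 + 2)/8 = -0.8750
Σ(z_t−z̄)(z_{t+2}−z̄) = (119.7656) + (22.7656) + (-37.7344) + (15.0156) + (8.2656) + (11.1406) = 139.2188
Denominator Σ(z_t−z̄)² = 344.8750
r_2 = 139.2188 / 344.8750 = 0.404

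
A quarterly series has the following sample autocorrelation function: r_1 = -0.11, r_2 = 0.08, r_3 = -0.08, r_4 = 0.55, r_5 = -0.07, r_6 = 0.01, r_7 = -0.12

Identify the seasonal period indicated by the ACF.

4

The largest autocorrelation is r_4 = 0.55; the remaining lags stay at or below 0.08.
The dominant spike at lag 4 indicates a seasonal period of 4.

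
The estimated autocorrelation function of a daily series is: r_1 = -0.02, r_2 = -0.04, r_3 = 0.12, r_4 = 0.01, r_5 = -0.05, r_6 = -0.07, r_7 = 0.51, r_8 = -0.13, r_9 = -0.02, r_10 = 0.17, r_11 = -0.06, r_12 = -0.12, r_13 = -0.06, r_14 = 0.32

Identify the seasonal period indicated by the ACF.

The largest autocorrelation is r_7 = 0.51, with a weaker echo at lag 14 (0.32); the remaining lags stay at or below 0.17.
The dominant spike at lag 7 indicates a seasonal period of 7.

7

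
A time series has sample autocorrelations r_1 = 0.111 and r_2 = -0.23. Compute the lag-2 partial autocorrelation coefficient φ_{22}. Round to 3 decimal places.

φ_{22} = (r_2 − r_1²) / (1 − r_1²)
r_1² = (0.111)² = 0.012321
Numerator = -0.23 − 0.0123 = -0.2423; denominator = 1 − 0.0123 = 0.9877
φ_{22} = -0.2423 / 0.9877 = -0.245

-0.245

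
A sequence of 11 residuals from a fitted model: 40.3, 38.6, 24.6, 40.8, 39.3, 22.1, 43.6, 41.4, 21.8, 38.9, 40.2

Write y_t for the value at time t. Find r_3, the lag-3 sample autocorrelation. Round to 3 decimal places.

Mean ȳ = (40.3 + 38.6 + 24.6 + 40.8 + 39.3 + 22.1 + 43.6 + 41.4 + 21.8 + 38.9 + 40.2)/11 = 35.6000
Numerator Σ_{t=1}^{8}(y_t−ȳ)(y_{t+3}−ȳ) = 486.4800
Denominator Σ(y_t−ȳ)² = 695.2000
r_3 = 486.4800 / 695.2000 = 0.700

0.700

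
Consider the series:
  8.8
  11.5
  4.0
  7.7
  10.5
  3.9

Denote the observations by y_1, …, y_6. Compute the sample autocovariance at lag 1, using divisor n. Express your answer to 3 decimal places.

-3.436

Mean ȳ = (8.8 + 11.5 + 4.0 + 7.7 + 10.5 + 3.9)/6 = 7.7333
Deviations: 1.0667, 3.7667, -3.7333, -0.0333, 2.7667, -3.8333
Σ_{t=1}^{5}(y_t−ȳ)(y_{t+1}−ȳ) = -20.6178
γ_1 = -20.6178 / 6 = -3.436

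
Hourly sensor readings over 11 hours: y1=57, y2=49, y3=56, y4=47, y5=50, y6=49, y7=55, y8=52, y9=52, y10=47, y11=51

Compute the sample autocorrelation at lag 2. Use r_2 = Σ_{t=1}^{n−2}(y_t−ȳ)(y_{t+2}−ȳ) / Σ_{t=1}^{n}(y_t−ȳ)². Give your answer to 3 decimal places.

0.281

Mean ȳ = (57 + 49 + 56 + 47 + 50 + 49 + 55 + 52 + 52 + 47 + 51)/11 = 51.3636
Numerator Σ_{t=1}^{9}(y_t−ȳ)(y_{t+2}−ȳ) = 33.2810
Denominator Σ(y_t−ȳ)² = 118.5455
r_2 = 33.2810 / 118.5455 = 0.281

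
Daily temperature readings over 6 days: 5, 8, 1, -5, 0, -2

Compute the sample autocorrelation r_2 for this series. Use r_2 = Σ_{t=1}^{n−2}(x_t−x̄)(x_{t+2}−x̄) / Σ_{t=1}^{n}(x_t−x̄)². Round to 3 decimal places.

Mean x̄ = (5 + 8 + 1 − 5 + 0 − 2)/6 = 1.1667
Deviations from mean: 3.8333, 6.8333, -0.1667, -6.1667, -1.1667, -3.1667
Σ(x_t−x̄)(x_{t+2}−x̄) = (-0.6389) + (-42.1389) + (0.1944) + (19.5278) = -23.0556
Denominator Σ(x_t−x̄)² = 110.8333
r_2 = -23.0556 / 110.8333 = -0.208

-0.208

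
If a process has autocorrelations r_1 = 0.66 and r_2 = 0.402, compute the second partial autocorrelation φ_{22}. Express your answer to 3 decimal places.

-0.060

φ_{22} = (r_2 − r_1²) / (1 − r_1²)
r_1² = (0.66)² = 0.4356
Numerator = 0.402 − 0.4356 = -0.0336; denominator = 1 − 0.4356 = 0.5644
φ_{22} = -0.0336 / 0.5644 = -0.060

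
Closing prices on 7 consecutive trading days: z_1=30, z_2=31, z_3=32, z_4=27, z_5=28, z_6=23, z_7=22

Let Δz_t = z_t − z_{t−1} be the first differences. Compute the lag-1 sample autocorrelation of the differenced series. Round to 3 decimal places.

-0.495

First differences Δz: 1, 1, -5, 1, -5, -1
Mean of differences = -1.3333
Numerator Σ(Δz_t−Δz̄)(Δz_{t+1}−Δz̄) = -21.4444
Denominator Σ(Δz_t−Δz̄)² = 43.3333
r_1(Δz) = -21.4444 / 43.3333 = -0.495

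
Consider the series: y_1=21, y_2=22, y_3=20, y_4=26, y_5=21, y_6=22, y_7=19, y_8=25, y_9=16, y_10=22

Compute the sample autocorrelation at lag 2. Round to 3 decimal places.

Mean ȳ = (21 + 22 + 20 + 26 + 21 + 22 + 19 + 25 + 16 + 22)/10 = 21.4000
Numerator Σ_{t=1}^{8}(y_t−ȳ)(y_{t+2}−ȳ) = 24.8800
Denominator Σ(y_t−ȳ)² = 72.4000
r_2 = 24.8800 / 72.4000 = 0.344

0.344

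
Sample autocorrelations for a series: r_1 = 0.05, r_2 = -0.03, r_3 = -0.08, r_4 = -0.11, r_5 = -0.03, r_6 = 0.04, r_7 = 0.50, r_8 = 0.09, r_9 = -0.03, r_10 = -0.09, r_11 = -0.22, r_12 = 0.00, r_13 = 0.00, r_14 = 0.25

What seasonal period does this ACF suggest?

The largest autocorrelation is r_7 = 0.50, with a weaker echo at lag 14 (0.25); the remaining lags stay at or below 0.09.
The dominant spike at lag 7 indicates a seasonal period of 7.

7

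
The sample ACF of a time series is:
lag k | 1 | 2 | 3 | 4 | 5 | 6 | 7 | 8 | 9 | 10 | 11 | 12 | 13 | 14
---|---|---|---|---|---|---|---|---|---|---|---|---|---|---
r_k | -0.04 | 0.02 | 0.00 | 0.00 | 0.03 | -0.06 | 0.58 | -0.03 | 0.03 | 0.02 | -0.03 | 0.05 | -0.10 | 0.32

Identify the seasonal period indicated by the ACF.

The largest autocorrelation is r_7 = 0.58, with a weaker echo at lag 14 (0.32); the remaining lags stay at or below 0.05.
The dominant spike at lag 7 indicates a seasonal period of 7.

7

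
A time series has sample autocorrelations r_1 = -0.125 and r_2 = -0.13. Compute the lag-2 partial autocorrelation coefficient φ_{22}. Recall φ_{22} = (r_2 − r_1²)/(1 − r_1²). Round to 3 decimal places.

-0.148

φ_{22} = (r_2 − r_1²) / (1 − r_1²)
r_1² = (-0.125)² = 0.015625
Numerator = -0.13 − 0.0156 = -0.1456; denominator = 1 − 0.0156 = 0.9844
φ_{22} = -0.1456 / 0.9844 = -0.148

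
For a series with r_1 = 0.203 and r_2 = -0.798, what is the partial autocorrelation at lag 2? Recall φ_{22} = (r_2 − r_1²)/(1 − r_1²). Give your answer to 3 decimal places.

φ_{22} = (r_2 − r_1²) / (1 − r_1²)
r_1² = (0.203)² = 0.041209
Numerator = -0.798 − 0.0412 = -0.8392; denominator = 1 − 0.0412 = 0.9588
φ_{22} = -0.8392 / 0.9588 = -0.875

-0.875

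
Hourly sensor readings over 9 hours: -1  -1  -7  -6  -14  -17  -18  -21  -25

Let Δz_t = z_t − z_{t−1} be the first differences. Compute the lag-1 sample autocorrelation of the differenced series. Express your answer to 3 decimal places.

First differences Δz: 0, -6, 1, -8, -3, -1, -3, -4
Mean of differences = -3.0000
Numerator Σ(Δz_t−Δz̄)(Δz_{t+1}−Δz̄) = -41.0000
Denominator Σ(Δz_t−Δz̄)² = 64.0000
r_1(Δz) = -41.0000 / 64.0000 = -0.641

-0.641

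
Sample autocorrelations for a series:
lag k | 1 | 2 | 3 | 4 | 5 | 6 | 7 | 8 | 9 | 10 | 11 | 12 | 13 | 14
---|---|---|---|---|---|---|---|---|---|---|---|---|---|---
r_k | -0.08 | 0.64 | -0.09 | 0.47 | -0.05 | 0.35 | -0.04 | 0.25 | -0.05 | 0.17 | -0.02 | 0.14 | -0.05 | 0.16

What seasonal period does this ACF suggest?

The largest autocorrelation is r_2 = 0.64, with weaker echoes at lags 4 (0.47), 6 (0.35), 8 (0.25), 10 (0.17) and 14 (0.16); the remaining lags stay at or below 0.14.
The dominant spike at lag 2 indicates a seasonal period of 2.

2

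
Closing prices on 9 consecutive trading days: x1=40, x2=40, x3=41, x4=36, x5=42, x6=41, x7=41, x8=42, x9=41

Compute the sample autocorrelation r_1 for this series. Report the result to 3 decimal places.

-0.249

Mean x̄ = (40 + 40 + 41 + 36 + 42 + 41 + 41 + 42 + 41)/9 = 40.4444
Numerator Σ_{t=1}^{8}(x_t−x̄)(x_{t+1}−x̄) = -6.5309
Denominator Σ(x_t−x̄)² = 26.2222
r_1 = -6.5309 / 26.2222 = -0.249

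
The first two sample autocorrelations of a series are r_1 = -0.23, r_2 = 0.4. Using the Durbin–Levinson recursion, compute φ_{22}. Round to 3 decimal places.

0.366

φ_{22} = (r_2 − r_1²) / (1 − r_1²)
r_1² = (-0.23)² = 0.0529
Numerator = 0.4 − 0.0529 = 0.3471; denominator = 1 − 0.0529 = 0.9471
φ_{22} = 0.3471 / 0.9471 = 0.366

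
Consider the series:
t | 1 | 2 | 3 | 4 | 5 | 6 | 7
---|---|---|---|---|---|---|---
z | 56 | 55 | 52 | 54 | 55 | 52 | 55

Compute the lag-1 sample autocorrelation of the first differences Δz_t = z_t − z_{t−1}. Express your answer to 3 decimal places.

-0.412

First differences Δz: -1, -3, 2, 1, -3, 3
Mean of differences = -0.1667
Numerator Σ(Δz_t−Δz̄)(Δz_{t+1}−Δz̄) = -13.5278
Denominator Σ(Δz_t−Δz̄)² = 32.8333
r_1(Δz) = -13.5278 / 32.8333 = -0.412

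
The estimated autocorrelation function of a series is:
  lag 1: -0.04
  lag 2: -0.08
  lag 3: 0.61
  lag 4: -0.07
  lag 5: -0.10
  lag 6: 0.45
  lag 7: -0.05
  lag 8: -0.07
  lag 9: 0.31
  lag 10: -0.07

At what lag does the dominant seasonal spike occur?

3

The largest autocorrelation is r_3 = 0.61, with weaker echoes at lags 6 (0.45) and 9 (0.31); the remaining lags stay at or below -0.04.
The dominant spike at lag 3 indicates a seasonal period of 3.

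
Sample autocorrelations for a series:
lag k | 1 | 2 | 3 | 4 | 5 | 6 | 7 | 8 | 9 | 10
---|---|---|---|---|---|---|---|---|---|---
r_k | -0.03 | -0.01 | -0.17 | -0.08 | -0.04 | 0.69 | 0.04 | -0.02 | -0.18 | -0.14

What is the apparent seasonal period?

The largest autocorrelation is r_6 = 0.69; the remaining lags stay at or below 0.04.
The dominant spike at lag 6 indicates a seasonal period of 6.

6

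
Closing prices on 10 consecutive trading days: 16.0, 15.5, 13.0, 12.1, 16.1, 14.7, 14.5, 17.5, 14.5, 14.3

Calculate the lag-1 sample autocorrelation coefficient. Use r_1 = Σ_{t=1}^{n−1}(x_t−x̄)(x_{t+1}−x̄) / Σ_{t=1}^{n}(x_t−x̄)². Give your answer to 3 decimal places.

Mean x̄ = (16.0 + 15.5 + 13.0 + 12.1 + 16.1 + 14.7 + 14.5 + 17.5 + 14.5 + 14.3)/10 = 14.8200
Numerator Σ_{t=1}^{9}(x_t−x̄)(x_{t+1}−x̄) = -0.6304
Denominator Σ(x_t−x̄)² = 21.8760
r_1 = -0.6304 / 21.8760 = -0.029

-0.029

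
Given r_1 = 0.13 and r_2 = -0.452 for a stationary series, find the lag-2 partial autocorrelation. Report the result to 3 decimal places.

-0.477

φ_{22} = (r_2 − r_1²) / (1 − r_1²)
r_1² = (0.13)² = 0.0169
Numerator = -0.452 − 0.0169 = -0.4689; denominator = 1 − 0.0169 = 0.9831
φ_{22} = -0.4689 / 0.9831 = -0.477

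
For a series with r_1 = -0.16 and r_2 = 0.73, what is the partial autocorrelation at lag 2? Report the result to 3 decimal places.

φ_{22} = (r_2 − r_1²) / (1 − r_1²)
r_1² = (-0.16)² = 0.0256
Numerator = 0.73 − 0.0256 = 0.7044; denominator = 1 − 0.0256 = 0.9744
φ_{22} = 0.7044 / 0.9744 = 0.723

0.723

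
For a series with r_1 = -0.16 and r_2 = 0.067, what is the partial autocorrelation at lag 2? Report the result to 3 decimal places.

φ_{22} = (r_2 − r_1²) / (1 − r_1²)
r_1² = (-0.16)² = 0.0256
Numerator = 0.067 − 0.0256 = 0.0414; denominator = 1 − 0.0256 = 0.9744
φ_{22} = 0.0414 / 0.9744 = 0.042

0.042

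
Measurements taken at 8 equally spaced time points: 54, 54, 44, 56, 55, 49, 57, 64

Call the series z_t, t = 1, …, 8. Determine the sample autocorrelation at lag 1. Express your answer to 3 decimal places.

-0.029

Mean z̄ = (54 + 54 + 44 + 56 + 55 + 49 + 57 + 64)/8 = 54.1250
Deviations from mean: -0.1250, -0.1250, -10.1250, 1.8750, 0.8750, -5.1250, 2.8750, 9.8750
Σ(z_t−z̄)(z_{t+1}−z̄) = (0.0156) + (1.2656) + (-18.9844) + (1.6406) + (-4.4844) + (-14.7344) + (28.3906) = -6.8906
Denominator Σ(z_t−z̄)² = 238.8750
r_1 = -6.8906 / 238.8750 = -0.029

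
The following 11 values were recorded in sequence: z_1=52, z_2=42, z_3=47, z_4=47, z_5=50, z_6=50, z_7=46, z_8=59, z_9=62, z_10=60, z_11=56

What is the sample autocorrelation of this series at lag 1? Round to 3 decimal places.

Mean z̄ = (52 + 42 + 47 + 47 + 50 + 50 + 46 + 59 + 62 + 60 + 56)/11 = 51.9091
Numerator Σ_{t=1}^{10}(z_t−z̄)(z_{t+1}−z̄) = 240.5372
Denominator Σ(z_t−z̄)² = 422.9091
r_1 = 240.5372 / 422.9091 = 0.569

0.569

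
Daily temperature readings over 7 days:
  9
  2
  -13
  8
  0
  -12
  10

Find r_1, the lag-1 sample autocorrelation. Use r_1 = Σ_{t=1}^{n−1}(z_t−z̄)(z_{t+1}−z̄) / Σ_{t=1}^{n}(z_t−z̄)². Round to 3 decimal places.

-0.400

Mean z̄ = (9 + 2 − 13 + 8 + 0 − 12 + 10)/7 = 0.5714
Σ(z_t−z̄)(z_{t+1}−z̄) = (12.0408) + (-19.3878) + (-100.8163) + (-4.2449) + (7.1837) + (-118.5306) = -223.7551
Denominator Σ(z_t−z̄)² = 559.7143
r_1 = -223.7551 / 559.7143 = -0.400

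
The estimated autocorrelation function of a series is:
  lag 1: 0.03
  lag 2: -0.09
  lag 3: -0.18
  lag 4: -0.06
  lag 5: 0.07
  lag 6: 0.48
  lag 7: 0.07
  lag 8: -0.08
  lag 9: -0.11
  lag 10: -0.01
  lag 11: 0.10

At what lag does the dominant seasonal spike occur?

6

The largest autocorrelation is r_6 = 0.48; the remaining lags stay at or below 0.10.
The dominant spike at lag 6 indicates a seasonal period of 6.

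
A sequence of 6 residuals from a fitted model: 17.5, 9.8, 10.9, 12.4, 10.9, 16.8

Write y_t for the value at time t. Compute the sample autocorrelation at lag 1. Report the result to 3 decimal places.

-0.236

Mean ȳ = (17.5 + 9.8 + 10.9 + 12.4 + 10.9 + 16.8)/6 = 13.0500
Numerator Σ_{t=1}^{5}(y_t−ȳ)(y_{t+1}−ȳ) = -12.7425
Denominator Σ(y_t−ȳ)² = 54.0950
r_1 = -12.7425 / 54.0950 = -0.236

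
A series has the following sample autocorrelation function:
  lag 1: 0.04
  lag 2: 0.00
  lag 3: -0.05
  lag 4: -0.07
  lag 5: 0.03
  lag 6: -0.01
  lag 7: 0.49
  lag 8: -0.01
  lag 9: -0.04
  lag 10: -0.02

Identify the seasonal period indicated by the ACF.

The largest autocorrelation is r_7 = 0.49; the remaining lags stay at or below 0.04.
The dominant spike at lag 7 indicates a seasonal period of 7.

7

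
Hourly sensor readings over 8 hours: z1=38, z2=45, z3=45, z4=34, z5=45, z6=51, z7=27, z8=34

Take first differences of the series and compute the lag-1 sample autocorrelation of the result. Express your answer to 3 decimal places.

-0.398

First differences Δz: 7, 0, -11, 11, 6, -24, 7
Mean of differences = -0.5714
Numerator Σ(Δz_t−Δz̄)(Δz_{t+1}−Δz̄) = -377.6122
Denominator Σ(Δz_t−Δz̄)² = 949.7143
r_1(Δz) = -377.6122 / 949.7143 = -0.398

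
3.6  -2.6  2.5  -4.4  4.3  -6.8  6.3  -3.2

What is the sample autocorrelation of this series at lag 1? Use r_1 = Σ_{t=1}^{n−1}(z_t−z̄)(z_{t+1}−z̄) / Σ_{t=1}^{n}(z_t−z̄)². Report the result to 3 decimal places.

-0.863

Mean z̄ = (3.6 − 2.6 + 2.5 − 4.4 + 4.3 − 6.8 + 6.3 − 3.2)/8 = -0.0375
Deviations from mean: 3.6375, -2.5625, 2.5375, -4.3625, 4.3375, -6.7625, 6.3375, -3.1625
Σ(z_t−z̄)(z_{t+1}−z̄) = (-9.3211) + (-6.5023) + (-11.0698) + (-18.9223) + (-29.3323) + (-42.8573) + (-20.0423) = -138.0477
Denominator Σ(z_t−z̄)² = 159.9788
r_1 = -138.0477 / 159.9788 = -0.863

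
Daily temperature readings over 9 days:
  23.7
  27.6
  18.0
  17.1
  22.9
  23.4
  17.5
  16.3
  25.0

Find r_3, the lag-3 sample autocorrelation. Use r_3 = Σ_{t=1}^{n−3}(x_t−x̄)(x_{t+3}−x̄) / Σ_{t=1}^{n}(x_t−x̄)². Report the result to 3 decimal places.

0.066

Mean x̄ = (23.7 + 27.6 + 18.0 + 17.1 + 22.9 + 23.4 + 17.5 + 16.3 + 25.0)/9 = 21.2778
Σ(x_t−x̄)(x_{t+3}−x̄) = (-10.1195) + (10.2560) + (-6.9562) + (15.7827) + (-8.0751) + (7.8994) = 8.7874
Denominator Σ(x_t−x̄)² = 134.0756
r_3 = 8.7874 / 134.0756 = 0.066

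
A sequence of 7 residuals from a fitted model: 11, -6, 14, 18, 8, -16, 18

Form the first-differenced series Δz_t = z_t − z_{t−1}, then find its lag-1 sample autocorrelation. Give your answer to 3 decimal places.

-0.342

First differences Δz: -17, 20, 4, -10, -24, 34
Mean of differences = 1.1667
Numerator Σ(Δz_t−Δz̄)(Δz_{t+1}−Δz̄) = -865.6944
Denominator Σ(Δz_t−Δz̄)² = 2528.8333
r_1(Δz) = -865.6944 / 2528.8333 = -0.342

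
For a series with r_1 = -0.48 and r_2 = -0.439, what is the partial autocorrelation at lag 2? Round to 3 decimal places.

-0.870

φ_{22} = (r_2 − r_1²) / (1 − r_1²)
r_1² = (-0.48)² = 0.2304
Numerator = -0.439 − 0.2304 = -0.6694; denominator = 1 − 0.2304 = 0.7696
φ_{22} = -0.6694 / 0.7696 = -0.870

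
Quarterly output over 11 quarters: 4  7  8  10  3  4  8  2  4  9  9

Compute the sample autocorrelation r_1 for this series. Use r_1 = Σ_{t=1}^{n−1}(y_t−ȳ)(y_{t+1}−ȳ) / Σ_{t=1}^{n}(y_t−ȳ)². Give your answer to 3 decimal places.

0.010

Mean ȳ = (4 + 7 + 8 + 10 + 3 + 4 + 8 + 2 + 4 + 9 + 9)/11 = 6.1818
Numerator Σ_{t=1}^{10}(y_t−ȳ)(y_{t+1}−ȳ) = 0.7851
Denominator Σ(y_t−ȳ)² = 79.6364
r_1 = 0.7851 / 79.6364 = 0.010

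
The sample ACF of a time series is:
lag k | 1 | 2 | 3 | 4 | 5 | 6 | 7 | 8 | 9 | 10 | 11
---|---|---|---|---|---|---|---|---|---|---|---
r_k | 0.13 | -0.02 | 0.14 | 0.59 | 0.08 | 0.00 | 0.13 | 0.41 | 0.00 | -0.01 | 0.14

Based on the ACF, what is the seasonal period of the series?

The largest autocorrelation is r_4 = 0.59, with a weaker echo at lag 8 (0.41); the remaining lags stay at or below 0.14.
The dominant spike at lag 4 indicates a seasonal period of 4.

4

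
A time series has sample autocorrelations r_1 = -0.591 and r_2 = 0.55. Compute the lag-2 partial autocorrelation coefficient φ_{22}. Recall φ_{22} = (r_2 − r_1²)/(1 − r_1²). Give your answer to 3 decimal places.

φ_{22} = (r_2 − r_1²) / (1 − r_1²)
r_1² = (-0.591)² = 0.349281
Numerator = 0.55 − 0.3493 = 0.2007; denominator = 1 − 0.3493 = 0.6507
φ_{22} = 0.2007 / 0.6507 = 0.308

0.308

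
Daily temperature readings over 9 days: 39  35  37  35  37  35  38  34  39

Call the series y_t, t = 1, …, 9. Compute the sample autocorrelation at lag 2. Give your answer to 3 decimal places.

0.506

Mean ȳ = (39 + 35 + 37 + 35 + 37 + 35 + 38 + 34 + 39)/9 = 36.5556
Numerator Σ_{t=1}^{7}(y_t−ȳ)(y_{t+2}−ȳ) = 14.2716
Denominator Σ(y_t−ȳ)² = 28.2222
r_2 = 14.2716 / 28.2222 = 0.506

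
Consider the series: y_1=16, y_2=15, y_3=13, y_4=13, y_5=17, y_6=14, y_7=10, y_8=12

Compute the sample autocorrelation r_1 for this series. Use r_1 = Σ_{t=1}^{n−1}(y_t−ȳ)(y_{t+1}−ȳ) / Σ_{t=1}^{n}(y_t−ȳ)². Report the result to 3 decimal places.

Mean ȳ = (16 + 15 + 13 + 13 + 17 + 14 + 10 + 12)/8 = 13.7500
Deviations from mean: 2.2500, 1.2500, -0.7500, -0.7500, 3.2500, 0.2500, -3.7500, -1.7500
Numerator Σ_{t=1}^{7}(y_t−ȳ)(y_{t+1}−ȳ) = 6.4375
Denominator Σ(y_t−ȳ)² = 35.5000
r_1 = 6.4375 / 35.5000 = 0.181

0.181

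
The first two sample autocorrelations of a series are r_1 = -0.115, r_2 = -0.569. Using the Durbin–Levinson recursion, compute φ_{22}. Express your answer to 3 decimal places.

φ_{22} = (r_2 − r_1²) / (1 − r_1²)
r_1² = (-0.115)² = 0.013225
Numerator = -0.569 − 0.0132 = -0.5822; denominator = 1 − 0.0132 = 0.9868
φ_{22} = -0.5822 / 0.9868 = -0.590

-0.590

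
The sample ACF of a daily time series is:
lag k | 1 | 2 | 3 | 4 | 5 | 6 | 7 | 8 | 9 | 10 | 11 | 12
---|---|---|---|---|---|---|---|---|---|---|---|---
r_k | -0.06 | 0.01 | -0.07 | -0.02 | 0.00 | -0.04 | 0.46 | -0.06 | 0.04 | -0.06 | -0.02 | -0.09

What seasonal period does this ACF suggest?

7

The largest autocorrelation is r_7 = 0.46; the remaining lags stay at or below 0.04.
The dominant spike at lag 7 indicates a seasonal period of 7.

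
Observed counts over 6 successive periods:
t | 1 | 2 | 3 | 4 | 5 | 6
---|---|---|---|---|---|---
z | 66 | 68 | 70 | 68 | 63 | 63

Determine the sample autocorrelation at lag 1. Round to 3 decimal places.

0.417

Mean z̄ = (66 + 68 + 70 + 68 + 63 + 63)/6 = 66.3333
Deviations from mean: -0.3333, 1.6667, 3.6667, 1.6667, -3.3333, -3.3333
Σ(z_t−z̄)(z_{t+1}−z̄) = (-0.5556) + (6.1111) + (6.1111) + (-5.5556) + (11.1111) = 17.2222
Denominator Σ(z_t−z̄)² = 41.3333
r_1 = 17.2222 / 41.3333 = 0.417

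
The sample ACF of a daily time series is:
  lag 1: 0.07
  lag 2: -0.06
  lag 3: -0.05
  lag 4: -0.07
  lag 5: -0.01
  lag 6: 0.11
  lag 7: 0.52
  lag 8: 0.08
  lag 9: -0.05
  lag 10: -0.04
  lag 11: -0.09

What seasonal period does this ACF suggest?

7

The largest autocorrelation is r_7 = 0.52; the remaining lags stay at or below 0.11.
The dominant spike at lag 7 indicates a seasonal period of 7.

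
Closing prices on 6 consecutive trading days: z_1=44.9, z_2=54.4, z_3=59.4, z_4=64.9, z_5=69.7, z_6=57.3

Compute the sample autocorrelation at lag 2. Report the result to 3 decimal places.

Mean z̄ = (44.9 + 54.4 + 59.4 + 64.9 + 69.7 + 57.3)/6 = 58.4333
Σ(z_t−z̄)(z_{t+2}−z̄) = (-13.0822) + (-26.0822) + (10.8911) + (-7.3289) = -35.6022
Denominator Σ(z_t−z̄)² = 370.3933
r_2 = -35.6022 / 370.3933 = -0.096

-0.096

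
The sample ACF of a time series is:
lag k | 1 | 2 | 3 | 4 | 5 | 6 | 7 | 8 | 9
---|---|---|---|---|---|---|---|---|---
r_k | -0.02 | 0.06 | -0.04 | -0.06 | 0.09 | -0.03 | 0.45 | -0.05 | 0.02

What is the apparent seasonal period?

The largest autocorrelation is r_7 = 0.45; the remaining lags stay at or below 0.09.
The dominant spike at lag 7 indicates a seasonal period of 7.

7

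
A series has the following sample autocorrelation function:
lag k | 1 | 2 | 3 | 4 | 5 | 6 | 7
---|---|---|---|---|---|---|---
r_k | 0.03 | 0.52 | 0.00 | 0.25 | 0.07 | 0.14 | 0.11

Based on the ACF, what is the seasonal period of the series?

The largest autocorrelation is r_2 = 0.52, with a weaker echo at lag 4 (0.25); the remaining lags stay at or below 0.14.
The dominant spike at lag 2 indicates a seasonal period of 2.

2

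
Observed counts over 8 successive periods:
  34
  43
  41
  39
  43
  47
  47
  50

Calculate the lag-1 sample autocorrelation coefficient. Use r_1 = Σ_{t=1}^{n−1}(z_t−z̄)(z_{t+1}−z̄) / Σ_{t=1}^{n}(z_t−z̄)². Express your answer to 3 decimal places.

0.286

Mean z̄ = (34 + 43 + 41 + 39 + 43 + 47 + 47 + 50)/8 = 43.0000
Deviations from mean: -9.0000, 0.0000, -2.0000, -4.0000, 0.0000, 4.0000, 4.0000, 7.0000
Σ(z_t−z̄)(z_{t+1}−z̄) = (0.0000) + (0.0000) + (8.0000) + (0.0000) + (0.0000) + (16.0000) + (28.0000) = 52.0000
Denominator Σ(z_t−z̄)² = 182.0000
r_1 = 52.0000 / 182.0000 = 0.286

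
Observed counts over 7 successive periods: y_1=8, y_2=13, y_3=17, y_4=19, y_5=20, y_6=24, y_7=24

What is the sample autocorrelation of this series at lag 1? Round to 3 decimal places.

Mean ȳ = (8 + 13 + 17 + 19 + 20 + 24 + 24)/7 = 17.8571
Deviations from mean: -9.8571, -4.8571, -0.8571, 1.1429, 2.1429, 6.1429, 6.1429
Numerator Σ_{t=1}^{6}(y_t−ȳ)(y_{t+1}−ȳ) = 104.4082
Denominator Σ(y_t−ȳ)² = 202.8571
r_1 = 104.4082 / 202.8571 = 0.515

0.515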